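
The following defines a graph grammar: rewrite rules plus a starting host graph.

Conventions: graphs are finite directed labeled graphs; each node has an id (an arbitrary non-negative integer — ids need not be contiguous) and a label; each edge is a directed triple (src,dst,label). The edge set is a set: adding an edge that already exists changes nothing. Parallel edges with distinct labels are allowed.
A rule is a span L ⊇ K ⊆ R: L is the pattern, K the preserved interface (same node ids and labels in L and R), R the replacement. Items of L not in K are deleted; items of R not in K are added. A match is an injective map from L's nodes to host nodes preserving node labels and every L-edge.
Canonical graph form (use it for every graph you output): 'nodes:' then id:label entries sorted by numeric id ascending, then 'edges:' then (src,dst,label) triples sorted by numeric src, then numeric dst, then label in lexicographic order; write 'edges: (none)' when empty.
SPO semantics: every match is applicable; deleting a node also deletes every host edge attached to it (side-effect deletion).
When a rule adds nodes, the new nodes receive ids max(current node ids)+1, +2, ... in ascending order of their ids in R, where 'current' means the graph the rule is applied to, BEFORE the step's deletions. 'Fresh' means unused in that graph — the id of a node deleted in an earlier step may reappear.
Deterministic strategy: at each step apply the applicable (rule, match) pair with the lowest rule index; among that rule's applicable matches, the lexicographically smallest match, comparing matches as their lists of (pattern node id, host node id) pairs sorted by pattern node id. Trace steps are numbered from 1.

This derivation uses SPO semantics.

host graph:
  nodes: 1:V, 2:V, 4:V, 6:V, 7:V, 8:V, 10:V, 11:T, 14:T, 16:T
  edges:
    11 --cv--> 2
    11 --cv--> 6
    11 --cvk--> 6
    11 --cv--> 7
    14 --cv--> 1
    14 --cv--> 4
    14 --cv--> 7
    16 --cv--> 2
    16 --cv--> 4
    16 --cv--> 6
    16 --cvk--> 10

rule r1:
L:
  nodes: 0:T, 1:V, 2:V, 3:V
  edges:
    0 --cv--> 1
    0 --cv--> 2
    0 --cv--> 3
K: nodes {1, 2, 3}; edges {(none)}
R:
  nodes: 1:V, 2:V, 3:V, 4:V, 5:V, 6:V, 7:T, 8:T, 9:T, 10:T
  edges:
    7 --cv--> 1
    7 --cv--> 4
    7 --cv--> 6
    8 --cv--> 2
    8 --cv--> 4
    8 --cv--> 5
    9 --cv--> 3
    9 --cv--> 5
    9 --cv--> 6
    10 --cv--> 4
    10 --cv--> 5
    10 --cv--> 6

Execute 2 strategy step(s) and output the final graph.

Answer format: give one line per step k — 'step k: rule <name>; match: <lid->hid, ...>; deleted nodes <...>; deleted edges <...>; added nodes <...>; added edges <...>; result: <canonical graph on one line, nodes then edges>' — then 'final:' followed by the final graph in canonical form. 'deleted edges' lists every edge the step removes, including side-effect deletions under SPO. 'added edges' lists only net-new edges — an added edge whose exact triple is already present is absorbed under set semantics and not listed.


step 1: rule r1; match: 0->11, 1->2, 2->6, 3->7; deleted nodes 11; deleted edges (11,2,cv); (11,6,cv); (11,6,cvk); (11,7,cv); added nodes 17, 18, 19, 20, 21, 22, 23; added edges (20,2,cv); (20,17,cv); (20,19,cv); (21,6,cv); (21,17,cv); (21,18,cv); (22,7,cv); (22,18,cv); (22,19,cv); (23,17,cv); (23,18,cv); (23,19,cv); result: nodes: 1:V, 2:V, 4:V, 6:V, 7:V, 8:V, 10:V, 14:T, 16:T, 17:V, 18:V, 19:V, 20:T, 21:T, 22:T, 23:T edges: (14,1,cv); (14,4,cv); (14,7,cv); (16,2,cv); (16,4,cv); (16,6,cv); (16,10,cvk); (20,2,cv); (20,17,cv); (20,19,cv); (21,6,cv); (21,17,cv); (21,18,cv); (22,7,cv); (22,18,cv); (22,19,cv); (23,17,cv); (23,18,cv); (23,19,cv)
step 2: rule r1; match: 0->14, 1->1, 2->4, 3->7; deleted nodes 14; deleted edges (14,1,cv); (14,4,cv); (14,7,cv); added nodes 24, 25, 26, 27, 28, 29, 30; added edges (27,1,cv); (27,24,cv); (27,26,cv); (28,4,cv); (28,24,cv); (28,25,cv); (29,7,cv); (29,25,cv); (29,26,cv); (30,24,cv); (30,25,cv); (30,26,cv); result: nodes: 1:V, 2:V, 4:V, 6:V, 7:V, 8:V, 10:V, 16:T, 17:V, 18:V, 19:V, 20:T, 21:T, 22:T, 23:T, 24:V, 25:V, 26:V, 27:T, 28:T, 29:T, 30:T edges: (16,2,cv); (16,4,cv); (16,6,cv); (16,10,cvk); (20,2,cv); (20,17,cv); (20,19,cv); (21,6,cv); (21,17,cv); (21,18,cv); (22,7,cv); (22,18,cv); (22,19,cv); (23,17,cv); (23,18,cv); (23,19,cv); (27,1,cv); (27,24,cv); (27,26,cv); (28,4,cv); (28,24,cv); (28,25,cv); (29,7,cv); (29,25,cv); (29,26,cv); (30,24,cv); (30,25,cv); (30,26,cv)
final:
nodes: 1:V, 2:V, 4:V, 6:V, 7:V, 8:V, 10:V, 16:T, 17:V, 18:V, 19:V, 20:T, 21:T, 22:T, 23:T, 24:V, 25:V, 26:V, 27:T, 28:T, 29:T, 30:T
edges: (16,2,cv); (16,4,cv); (16,6,cv); (16,10,cvk); (20,2,cv); (20,17,cv); (20,19,cv); (21,6,cv); (21,17,cv); (21,18,cv); (22,7,cv); (22,18,cv); (22,19,cv); (23,17,cv); (23,18,cv); (23,19,cv); (27,1,cv); (27,24,cv); (27,26,cv); (28,4,cv); (28,24,cv); (28,25,cv); (29,7,cv); (29,25,cv); (29,26,cv); (30,24,cv); (30,25,cv); (30,26,cv)


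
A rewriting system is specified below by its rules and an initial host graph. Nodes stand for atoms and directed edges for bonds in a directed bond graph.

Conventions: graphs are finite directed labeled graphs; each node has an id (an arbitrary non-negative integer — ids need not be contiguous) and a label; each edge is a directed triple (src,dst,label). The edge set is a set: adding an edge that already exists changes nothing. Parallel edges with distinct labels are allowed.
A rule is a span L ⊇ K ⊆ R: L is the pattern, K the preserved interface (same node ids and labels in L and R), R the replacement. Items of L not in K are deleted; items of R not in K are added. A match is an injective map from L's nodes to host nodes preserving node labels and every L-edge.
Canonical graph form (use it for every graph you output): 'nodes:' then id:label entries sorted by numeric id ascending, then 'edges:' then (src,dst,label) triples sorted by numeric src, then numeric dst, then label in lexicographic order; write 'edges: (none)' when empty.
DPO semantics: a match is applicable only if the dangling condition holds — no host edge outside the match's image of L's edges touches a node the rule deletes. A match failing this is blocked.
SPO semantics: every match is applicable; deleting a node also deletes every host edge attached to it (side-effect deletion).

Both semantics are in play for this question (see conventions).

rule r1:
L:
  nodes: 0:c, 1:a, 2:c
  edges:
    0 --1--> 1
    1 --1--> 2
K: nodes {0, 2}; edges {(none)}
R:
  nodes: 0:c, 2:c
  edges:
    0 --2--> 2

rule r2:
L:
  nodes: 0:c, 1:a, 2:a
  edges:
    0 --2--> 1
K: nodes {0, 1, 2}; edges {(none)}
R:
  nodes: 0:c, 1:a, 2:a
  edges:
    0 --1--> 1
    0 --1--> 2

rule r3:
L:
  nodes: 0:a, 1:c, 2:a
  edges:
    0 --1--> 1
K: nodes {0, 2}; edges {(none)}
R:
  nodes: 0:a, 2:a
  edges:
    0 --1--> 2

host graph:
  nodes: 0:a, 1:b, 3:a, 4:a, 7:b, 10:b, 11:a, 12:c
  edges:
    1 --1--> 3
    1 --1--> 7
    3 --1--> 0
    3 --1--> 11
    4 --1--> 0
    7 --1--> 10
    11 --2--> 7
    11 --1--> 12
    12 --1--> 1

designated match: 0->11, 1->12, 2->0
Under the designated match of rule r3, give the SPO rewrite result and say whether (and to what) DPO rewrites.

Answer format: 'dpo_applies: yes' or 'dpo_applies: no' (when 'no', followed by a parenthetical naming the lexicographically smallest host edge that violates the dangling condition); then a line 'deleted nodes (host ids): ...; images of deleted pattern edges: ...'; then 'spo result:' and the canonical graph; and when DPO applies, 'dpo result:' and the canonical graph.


dpo_applies: no
(the rule deletes node 12, which keeps host edge (12,1,1) outside the match image — the dangling condition fails, DPO blocks; SPO proceeds and side-deletes such edges)
deleted nodes (host ids): 12; images of deleted pattern edges: (11,12,1)
spo result:
nodes: 0:a, 1:b, 3:a, 4:a, 7:b, 10:b, 11:a
edges: (1,3,1); (1,7,1); (3,0,1); (3,11,1); (4,0,1); (7,10,1); (11,0,1); (11,7,2)


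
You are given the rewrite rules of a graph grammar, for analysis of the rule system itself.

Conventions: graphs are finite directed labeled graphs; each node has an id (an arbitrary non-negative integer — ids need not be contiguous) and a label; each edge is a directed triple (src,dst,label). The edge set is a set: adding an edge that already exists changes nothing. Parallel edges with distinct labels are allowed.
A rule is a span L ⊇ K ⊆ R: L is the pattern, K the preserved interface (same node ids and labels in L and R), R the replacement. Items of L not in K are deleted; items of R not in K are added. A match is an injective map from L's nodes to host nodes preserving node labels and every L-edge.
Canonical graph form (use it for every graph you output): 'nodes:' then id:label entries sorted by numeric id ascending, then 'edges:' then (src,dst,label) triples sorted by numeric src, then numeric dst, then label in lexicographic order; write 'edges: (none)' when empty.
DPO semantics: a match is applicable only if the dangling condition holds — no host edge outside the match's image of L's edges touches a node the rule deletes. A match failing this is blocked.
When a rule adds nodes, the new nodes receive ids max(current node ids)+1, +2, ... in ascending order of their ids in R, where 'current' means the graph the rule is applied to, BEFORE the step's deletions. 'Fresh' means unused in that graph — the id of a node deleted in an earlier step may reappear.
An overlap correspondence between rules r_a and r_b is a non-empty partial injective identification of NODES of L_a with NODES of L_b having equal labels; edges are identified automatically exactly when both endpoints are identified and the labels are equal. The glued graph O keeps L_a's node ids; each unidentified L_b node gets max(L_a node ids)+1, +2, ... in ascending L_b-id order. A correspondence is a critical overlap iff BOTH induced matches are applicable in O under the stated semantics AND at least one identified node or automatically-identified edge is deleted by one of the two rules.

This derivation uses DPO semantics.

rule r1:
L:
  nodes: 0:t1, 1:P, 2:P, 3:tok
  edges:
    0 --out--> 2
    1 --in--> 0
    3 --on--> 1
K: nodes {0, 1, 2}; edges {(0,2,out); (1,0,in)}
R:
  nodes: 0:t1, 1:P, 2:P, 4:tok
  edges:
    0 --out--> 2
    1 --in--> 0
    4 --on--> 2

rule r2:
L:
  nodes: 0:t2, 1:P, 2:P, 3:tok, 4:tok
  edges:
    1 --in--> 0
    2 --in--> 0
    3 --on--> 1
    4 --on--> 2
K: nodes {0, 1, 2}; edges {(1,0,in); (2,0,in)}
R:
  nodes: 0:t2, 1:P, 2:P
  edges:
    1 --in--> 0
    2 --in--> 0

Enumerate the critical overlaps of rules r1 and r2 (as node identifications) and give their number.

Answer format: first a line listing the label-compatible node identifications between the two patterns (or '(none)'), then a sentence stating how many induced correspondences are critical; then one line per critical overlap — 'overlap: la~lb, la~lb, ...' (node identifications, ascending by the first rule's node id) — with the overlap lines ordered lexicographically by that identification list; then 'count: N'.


label-compatible node identifications between L(r1) and L(r2): 1~1, 1~2, 2~1, 2~2, 3~3, 3~4
4 of the induced correspondences are critical overlaps of r1 and r2.
overlap: 1~1, 2~2, 3~3
overlap: 1~1, 3~3
overlap: 1~2, 2~1, 3~4
overlap: 1~2, 3~4
count: 4


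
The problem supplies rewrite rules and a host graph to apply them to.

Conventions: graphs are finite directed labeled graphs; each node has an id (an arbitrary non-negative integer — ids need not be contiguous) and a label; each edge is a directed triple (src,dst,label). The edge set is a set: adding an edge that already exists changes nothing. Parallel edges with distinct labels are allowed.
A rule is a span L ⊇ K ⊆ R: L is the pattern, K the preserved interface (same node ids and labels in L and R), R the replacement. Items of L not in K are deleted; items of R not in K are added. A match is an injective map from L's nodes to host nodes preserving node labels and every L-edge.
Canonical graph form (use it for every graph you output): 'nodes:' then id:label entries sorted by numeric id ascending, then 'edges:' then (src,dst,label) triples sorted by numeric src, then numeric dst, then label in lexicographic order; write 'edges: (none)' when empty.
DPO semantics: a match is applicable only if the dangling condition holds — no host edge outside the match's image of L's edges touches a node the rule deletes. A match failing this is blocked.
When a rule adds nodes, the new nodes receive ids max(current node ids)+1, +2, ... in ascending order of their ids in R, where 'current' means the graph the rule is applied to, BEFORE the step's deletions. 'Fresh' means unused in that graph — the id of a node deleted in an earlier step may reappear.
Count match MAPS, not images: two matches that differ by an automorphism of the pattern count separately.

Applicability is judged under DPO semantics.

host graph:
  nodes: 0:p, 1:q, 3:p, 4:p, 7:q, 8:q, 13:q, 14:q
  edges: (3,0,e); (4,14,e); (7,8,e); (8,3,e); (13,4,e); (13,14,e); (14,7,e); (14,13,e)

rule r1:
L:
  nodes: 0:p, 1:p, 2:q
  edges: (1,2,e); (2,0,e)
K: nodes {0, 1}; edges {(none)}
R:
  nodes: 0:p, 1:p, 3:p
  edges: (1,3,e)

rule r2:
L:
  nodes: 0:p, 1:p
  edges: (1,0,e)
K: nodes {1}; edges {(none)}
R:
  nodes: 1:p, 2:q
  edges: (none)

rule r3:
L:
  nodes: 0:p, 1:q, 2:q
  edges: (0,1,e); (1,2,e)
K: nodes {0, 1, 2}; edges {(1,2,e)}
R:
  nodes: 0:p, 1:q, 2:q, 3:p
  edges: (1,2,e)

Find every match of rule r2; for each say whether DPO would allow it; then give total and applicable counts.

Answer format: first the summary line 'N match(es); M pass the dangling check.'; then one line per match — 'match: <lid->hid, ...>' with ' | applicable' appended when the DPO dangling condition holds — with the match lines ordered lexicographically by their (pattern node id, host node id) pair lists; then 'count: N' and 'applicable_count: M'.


1 match(es); 1 pass the dangling check.
match: 0->0, 1->3 | applicable
count: 1
applicable_count: 1


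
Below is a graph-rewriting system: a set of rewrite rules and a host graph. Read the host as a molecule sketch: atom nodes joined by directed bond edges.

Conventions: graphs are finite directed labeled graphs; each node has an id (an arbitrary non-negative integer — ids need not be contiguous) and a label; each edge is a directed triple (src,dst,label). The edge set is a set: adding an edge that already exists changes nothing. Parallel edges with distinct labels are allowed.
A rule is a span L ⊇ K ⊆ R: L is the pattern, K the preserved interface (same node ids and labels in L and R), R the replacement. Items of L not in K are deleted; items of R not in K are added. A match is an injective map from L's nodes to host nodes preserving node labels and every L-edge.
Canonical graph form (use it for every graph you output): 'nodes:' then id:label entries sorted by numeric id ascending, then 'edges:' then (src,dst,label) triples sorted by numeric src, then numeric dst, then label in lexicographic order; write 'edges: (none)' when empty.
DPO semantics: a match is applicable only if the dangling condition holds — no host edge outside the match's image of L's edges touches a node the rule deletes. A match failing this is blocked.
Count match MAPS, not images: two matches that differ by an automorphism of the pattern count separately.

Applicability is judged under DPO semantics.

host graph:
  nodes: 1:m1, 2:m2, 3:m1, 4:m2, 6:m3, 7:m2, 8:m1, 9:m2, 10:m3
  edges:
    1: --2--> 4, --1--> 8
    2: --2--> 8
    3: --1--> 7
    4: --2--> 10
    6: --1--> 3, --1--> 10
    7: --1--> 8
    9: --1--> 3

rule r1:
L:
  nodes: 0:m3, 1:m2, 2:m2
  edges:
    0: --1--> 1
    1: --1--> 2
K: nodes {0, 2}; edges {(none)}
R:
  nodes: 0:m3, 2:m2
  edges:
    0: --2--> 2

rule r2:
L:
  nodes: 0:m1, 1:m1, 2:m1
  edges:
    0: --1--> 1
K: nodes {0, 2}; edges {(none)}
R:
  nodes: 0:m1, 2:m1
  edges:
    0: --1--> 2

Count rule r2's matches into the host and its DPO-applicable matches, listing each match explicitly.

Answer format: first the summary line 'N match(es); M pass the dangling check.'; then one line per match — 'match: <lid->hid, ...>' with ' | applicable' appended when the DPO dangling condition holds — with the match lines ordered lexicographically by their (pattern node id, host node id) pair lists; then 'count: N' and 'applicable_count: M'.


1 match(es); 0 pass the dangling check.
match: 0->1, 1->8, 2->3
count: 1
applicable_count: 0


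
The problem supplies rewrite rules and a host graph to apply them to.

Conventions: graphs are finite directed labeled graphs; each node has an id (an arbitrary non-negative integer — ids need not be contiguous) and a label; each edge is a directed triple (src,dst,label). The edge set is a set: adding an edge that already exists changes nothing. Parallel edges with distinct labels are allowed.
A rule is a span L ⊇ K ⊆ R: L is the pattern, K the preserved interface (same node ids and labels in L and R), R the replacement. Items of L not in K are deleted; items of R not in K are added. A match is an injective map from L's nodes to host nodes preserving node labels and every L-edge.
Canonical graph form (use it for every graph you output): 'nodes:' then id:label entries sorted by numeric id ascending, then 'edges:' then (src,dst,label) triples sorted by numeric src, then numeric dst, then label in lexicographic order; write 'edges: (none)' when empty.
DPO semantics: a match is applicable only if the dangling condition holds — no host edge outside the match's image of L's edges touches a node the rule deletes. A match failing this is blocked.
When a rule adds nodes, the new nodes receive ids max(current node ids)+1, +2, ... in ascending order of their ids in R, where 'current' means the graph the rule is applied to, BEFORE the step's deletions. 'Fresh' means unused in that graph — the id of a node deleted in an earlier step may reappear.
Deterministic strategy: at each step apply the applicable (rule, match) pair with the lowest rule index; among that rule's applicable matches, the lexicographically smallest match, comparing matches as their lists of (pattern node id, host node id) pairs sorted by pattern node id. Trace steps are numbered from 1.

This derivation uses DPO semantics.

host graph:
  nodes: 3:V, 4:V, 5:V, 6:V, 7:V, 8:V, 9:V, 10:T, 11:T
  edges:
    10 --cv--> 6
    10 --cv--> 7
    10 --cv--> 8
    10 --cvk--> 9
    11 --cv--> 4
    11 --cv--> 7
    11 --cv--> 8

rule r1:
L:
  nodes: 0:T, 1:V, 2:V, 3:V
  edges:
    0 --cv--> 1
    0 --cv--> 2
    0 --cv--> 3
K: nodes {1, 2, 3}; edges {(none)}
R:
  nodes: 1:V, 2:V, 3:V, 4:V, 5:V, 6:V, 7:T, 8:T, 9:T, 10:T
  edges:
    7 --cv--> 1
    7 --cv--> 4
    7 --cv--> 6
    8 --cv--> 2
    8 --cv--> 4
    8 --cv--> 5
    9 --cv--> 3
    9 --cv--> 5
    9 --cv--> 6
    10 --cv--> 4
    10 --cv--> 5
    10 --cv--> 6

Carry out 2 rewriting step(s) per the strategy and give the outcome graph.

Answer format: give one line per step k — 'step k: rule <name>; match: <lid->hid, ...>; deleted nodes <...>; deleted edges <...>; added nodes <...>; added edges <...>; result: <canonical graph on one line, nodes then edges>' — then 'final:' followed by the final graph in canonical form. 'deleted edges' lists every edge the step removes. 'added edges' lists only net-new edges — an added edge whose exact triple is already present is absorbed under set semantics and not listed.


step 1: rule r1; match: 0->11, 1->4, 2->7, 3->8; deleted nodes 11; deleted edges (11,4,cv); (11,7,cv); (11,8,cv); added nodes 12, 13, 14, 15, 16, 17, 18; added edges (15,4,cv); (15,12,cv); (15,14,cv); (16,7,cv); (16,12,cv); (16,13,cv); (17,8,cv); (17,13,cv); (17,14,cv); (18,12,cv); (18,13,cv); (18,14,cv); result: nodes: 3:V, 4:V, 5:V, 6:V, 7:V, 8:V, 9:V, 10:T, 12:V, 13:V, 14:V, 15:T, 16:T, 17:T, 18:T edges: (10,6,cv); (10,7,cv); (10,8,cv); (10,9,cvk); (15,4,cv); (15,12,cv); (15,14,cv); (16,7,cv); (16,12,cv); (16,13,cv); (17,8,cv); (17,13,cv); (17,14,cv); (18,12,cv); (18,13,cv); (18,14,cv)
step 2: rule r1; match: 0->15, 1->4, 2->12, 3->14; deleted nodes 15; deleted edges (15,4,cv); (15,12,cv); (15,14,cv); added nodes 19, 20, 21, 22, 23, 24, 25; added edges (22,4,cv); (22,19,cv); (22,21,cv); (23,12,cv); (23,19,cv); (23,20,cv); (24,14,cv); (24,20,cv); (24,21,cv); (25,19,cv); (25,20,cv); (25,21,cv); result: nodes: 3:V, 4:V, 5:V, 6:V, 7:V, 8:V, 9:V, 10:T, 12:V, 13:V, 14:V, 16:T, 17:T, 18:T, 19:V, 20:V, 21:V, 22:T, 23:T, 24:T, 25:T edges: (10,6,cv); (10,7,cv); (10,8,cv); (10,9,cvk); (16,7,cv); (16,12,cv); (16,13,cv); (17,8,cv); (17,13,cv); (17,14,cv); (18,12,cv); (18,13,cv); (18,14,cv); (22,4,cv); (22,19,cv); (22,21,cv); (23,12,cv); (23,19,cv); (23,20,cv); (24,14,cv); (24,20,cv); (24,21,cv); (25,19,cv); (25,20,cv); (25,21,cv)
final:
nodes: 3:V, 4:V, 5:V, 6:V, 7:V, 8:V, 9:V, 10:T, 12:V, 13:V, 14:V, 16:T, 17:T, 18:T, 19:V, 20:V, 21:V, 22:T, 23:T, 24:T, 25:T
edges: (10,6,cv); (10,7,cv); (10,8,cv); (10,9,cvk); (16,7,cv); (16,12,cv); (16,13,cv); (17,8,cv); (17,13,cv); (17,14,cv); (18,12,cv); (18,13,cv); (18,14,cv); (22,4,cv); (22,19,cv); (22,21,cv); (23,12,cv); (23,19,cv); (23,20,cv); (24,14,cv); (24,20,cv); (24,21,cv); (25,19,cv); (25,20,cv); (25,21,cv)


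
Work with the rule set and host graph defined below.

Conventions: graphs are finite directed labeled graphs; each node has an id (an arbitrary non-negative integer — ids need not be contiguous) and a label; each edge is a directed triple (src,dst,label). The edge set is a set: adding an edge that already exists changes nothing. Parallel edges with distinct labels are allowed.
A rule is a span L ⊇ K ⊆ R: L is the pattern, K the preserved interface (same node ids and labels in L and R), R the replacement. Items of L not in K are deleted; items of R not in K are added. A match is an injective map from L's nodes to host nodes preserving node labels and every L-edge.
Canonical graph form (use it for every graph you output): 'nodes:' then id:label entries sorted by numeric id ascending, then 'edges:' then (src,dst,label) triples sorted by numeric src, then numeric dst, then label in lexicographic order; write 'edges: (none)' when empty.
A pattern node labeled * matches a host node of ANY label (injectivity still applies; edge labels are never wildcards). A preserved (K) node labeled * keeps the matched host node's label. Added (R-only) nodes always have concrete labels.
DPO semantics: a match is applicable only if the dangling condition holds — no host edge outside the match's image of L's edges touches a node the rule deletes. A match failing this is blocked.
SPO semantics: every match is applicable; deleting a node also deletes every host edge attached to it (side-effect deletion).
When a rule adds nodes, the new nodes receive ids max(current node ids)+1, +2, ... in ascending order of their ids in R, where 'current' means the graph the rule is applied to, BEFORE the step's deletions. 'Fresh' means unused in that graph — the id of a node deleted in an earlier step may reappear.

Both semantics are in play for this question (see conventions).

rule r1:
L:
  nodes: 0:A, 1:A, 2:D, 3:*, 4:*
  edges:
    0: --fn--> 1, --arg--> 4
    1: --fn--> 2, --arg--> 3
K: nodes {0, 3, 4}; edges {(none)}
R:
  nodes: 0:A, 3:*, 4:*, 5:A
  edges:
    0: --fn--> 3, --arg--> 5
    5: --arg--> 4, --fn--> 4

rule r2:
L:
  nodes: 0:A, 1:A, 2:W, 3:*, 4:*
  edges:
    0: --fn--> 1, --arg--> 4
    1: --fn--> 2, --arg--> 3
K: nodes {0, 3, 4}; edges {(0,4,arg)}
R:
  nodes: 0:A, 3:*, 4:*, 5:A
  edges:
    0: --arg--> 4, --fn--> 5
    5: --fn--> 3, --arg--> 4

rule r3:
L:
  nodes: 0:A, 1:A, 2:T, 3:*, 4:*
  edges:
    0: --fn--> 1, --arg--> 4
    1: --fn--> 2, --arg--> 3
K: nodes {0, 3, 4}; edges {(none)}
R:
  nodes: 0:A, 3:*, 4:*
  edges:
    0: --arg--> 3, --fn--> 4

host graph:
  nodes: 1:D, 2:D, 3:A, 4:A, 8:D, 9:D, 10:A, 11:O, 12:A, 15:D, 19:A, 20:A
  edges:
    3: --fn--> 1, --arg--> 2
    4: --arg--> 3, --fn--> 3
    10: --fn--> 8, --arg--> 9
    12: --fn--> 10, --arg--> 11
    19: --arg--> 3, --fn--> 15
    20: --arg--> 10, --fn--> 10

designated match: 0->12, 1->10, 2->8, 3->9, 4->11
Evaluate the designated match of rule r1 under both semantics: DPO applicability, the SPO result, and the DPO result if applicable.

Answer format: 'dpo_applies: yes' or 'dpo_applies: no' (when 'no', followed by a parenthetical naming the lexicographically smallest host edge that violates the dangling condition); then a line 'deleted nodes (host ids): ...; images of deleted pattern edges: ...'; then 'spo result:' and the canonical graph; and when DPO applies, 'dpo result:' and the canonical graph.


dpo_applies: no
(the rule deletes node 10, which keeps host edge (20,10,arg) outside the match image — the dangling condition fails, DPO blocks; SPO proceeds and side-deletes such edges)
deleted nodes (host ids): 8, 10; images of deleted pattern edges: (10,8,fn); (10,9,arg); (12,10,fn); (12,11,arg)
spo result:
nodes: 1:D, 2:D, 3:A, 4:A, 9:D, 11:O, 12:A, 15:D, 19:A, 20:A, 21:A
edges: (3,1,fn); (3,2,arg); (4,3,arg); (4,3,fn); (12,9,fn); (12,21,arg); (19,3,arg); (19,15,fn); (21,11,arg); (21,11,fn)


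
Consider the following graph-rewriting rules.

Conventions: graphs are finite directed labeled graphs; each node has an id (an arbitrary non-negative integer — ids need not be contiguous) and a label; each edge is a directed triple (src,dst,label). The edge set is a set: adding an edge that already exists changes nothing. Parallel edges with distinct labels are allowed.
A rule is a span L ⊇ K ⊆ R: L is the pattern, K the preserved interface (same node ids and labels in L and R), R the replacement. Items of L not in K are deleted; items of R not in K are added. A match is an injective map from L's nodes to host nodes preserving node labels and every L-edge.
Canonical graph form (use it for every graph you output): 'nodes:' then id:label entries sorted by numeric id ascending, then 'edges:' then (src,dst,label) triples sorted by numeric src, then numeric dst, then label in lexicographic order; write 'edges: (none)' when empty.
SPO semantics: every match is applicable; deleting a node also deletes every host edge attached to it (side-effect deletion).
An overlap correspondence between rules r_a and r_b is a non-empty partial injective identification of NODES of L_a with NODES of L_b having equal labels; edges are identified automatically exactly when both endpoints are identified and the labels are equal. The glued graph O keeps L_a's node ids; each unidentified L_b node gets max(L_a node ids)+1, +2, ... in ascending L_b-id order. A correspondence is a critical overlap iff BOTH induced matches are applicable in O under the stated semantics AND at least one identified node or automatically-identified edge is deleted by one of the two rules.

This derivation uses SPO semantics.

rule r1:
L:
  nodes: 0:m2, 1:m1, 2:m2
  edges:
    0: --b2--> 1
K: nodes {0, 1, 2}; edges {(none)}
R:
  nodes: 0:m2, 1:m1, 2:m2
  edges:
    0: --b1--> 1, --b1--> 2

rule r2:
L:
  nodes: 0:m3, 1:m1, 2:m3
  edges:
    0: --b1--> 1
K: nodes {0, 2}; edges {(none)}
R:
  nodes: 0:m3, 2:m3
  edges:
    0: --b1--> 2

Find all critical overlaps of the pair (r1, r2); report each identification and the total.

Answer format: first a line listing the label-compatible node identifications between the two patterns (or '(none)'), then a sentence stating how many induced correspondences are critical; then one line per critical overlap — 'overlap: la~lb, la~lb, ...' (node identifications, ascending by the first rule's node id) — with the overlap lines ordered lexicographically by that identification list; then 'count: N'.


label-compatible node identifications between L(r1) and L(r2): 1~1
1 of the induced correspondences is a critical overlap of r1 and r2.
overlap: 1~1
count: 1


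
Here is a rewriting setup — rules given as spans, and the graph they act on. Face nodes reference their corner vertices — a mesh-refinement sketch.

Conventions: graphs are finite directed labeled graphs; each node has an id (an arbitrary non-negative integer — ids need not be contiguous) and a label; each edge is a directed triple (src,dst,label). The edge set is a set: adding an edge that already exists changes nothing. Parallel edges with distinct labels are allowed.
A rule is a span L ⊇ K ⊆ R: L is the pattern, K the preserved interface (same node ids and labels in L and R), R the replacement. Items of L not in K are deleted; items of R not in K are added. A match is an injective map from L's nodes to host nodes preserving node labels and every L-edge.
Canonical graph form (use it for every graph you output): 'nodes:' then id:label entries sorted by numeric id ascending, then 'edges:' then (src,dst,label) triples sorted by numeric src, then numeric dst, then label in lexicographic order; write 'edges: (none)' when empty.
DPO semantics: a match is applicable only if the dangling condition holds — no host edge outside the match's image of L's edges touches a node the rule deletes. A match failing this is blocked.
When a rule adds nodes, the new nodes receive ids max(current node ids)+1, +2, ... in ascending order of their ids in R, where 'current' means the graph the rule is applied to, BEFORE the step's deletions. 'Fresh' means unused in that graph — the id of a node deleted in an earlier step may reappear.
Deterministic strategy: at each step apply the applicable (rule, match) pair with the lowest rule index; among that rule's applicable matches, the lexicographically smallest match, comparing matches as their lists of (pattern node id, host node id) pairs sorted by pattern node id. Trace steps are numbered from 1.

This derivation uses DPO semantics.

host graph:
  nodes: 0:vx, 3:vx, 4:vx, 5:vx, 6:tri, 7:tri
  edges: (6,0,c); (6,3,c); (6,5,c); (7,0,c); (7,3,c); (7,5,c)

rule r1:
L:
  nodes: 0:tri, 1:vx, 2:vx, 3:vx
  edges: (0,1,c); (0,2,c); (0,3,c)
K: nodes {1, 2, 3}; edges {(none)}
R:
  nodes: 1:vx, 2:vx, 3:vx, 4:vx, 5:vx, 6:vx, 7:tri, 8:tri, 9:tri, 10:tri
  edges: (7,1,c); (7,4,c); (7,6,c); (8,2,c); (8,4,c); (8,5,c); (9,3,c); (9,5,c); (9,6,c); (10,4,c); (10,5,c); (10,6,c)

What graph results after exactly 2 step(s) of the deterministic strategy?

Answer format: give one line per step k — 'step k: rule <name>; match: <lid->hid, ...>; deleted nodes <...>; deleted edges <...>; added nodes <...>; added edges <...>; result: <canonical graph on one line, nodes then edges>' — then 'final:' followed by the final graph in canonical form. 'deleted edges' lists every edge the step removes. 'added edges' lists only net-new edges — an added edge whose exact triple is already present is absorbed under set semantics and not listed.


step 1: rule r1; match: 0->6, 1->0, 2->3, 3->5; deleted nodes 6; deleted edges (6,0,c); (6,3,c); (6,5,c); added nodes 8, 9, 10, 11, 12, 13, 14; added edges (11,0,c); (11,8,c); (11,10,c); (12,3,c); (12,8,c); (12,9,c); (13,5,c); (13,9,c); (13,10,c); (14,8,c); (14,9,c); (14,10,c); result: nodes: 0:vx, 3:vx, 4:vx, 5:vx, 7:tri, 8:vx, 9:vx, 10:vx, 11:tri, 12:tri, 13:tri, 14:tri edges: (7,0,c); (7,3,c); (7,5,c); (11,0,c); (11,8,c); (11,10,c); (12,3,c); (12,8,c); (12,9,c); (13,5,c); (13,9,c); (13,10,c); (14,8,c); (14,9,c); (14,10,c)
step 2: rule r1; match: 0->7, 1->0, 2->3, 3->5; deleted nodes 7; deleted edges (7,0,c); (7,3,c); (7,5,c); added nodes 15, 16, 17, 18, 19, 20, 21; added edges (18,0,c); (18,15,c); (18,17,c); (19,3,c); (19,15,c); (19,16,c); (20,5,c); (20,16,c); (20,17,c); (21,15,c); (21,16,c); (21,17,c); result: nodes: 0:vx, 3:vx, 4:vx, 5:vx, 8:vx, 9:vx, 10:vx, 11:tri, 12:tri, 13:tri, 14:tri, 15:vx, 16:vx, 17:vx, 18:tri, 19:tri, 20:tri, 21:tri edges: (11,0,c); (11,8,c); (11,10,c); (12,3,c); (12,8,c); (12,9,c); (13,5,c); (13,9,c); (13,10,c); (14,8,c); (14,9,c); (14,10,c); (18,0,c); (18,15,c); (18,17,c); (19,3,c); (19,15,c); (19,16,c); (20,5,c); (20,16,c); (20,17,c); (21,15,c); (21,16,c); (21,17,c)
final:
nodes: 0:vx, 3:vx, 4:vx, 5:vx, 8:vx, 9:vx, 10:vx, 11:tri, 12:tri, 13:tri, 14:tri, 15:vx, 16:vx, 17:vx, 18:tri, 19:tri, 20:tri, 21:tri
edges: (11,0,c); (11,8,c); (11,10,c); (12,3,c); (12,8,c); (12,9,c); (13,5,c); (13,9,c); (13,10,c); (14,8,c); (14,9,c); (14,10,c); (18,0,c); (18,15,c); (18,17,c); (19,3,c); (19,15,c); (19,16,c); (20,5,c); (20,16,c); (20,17,c); (21,15,c); (21,16,c); (21,17,c)


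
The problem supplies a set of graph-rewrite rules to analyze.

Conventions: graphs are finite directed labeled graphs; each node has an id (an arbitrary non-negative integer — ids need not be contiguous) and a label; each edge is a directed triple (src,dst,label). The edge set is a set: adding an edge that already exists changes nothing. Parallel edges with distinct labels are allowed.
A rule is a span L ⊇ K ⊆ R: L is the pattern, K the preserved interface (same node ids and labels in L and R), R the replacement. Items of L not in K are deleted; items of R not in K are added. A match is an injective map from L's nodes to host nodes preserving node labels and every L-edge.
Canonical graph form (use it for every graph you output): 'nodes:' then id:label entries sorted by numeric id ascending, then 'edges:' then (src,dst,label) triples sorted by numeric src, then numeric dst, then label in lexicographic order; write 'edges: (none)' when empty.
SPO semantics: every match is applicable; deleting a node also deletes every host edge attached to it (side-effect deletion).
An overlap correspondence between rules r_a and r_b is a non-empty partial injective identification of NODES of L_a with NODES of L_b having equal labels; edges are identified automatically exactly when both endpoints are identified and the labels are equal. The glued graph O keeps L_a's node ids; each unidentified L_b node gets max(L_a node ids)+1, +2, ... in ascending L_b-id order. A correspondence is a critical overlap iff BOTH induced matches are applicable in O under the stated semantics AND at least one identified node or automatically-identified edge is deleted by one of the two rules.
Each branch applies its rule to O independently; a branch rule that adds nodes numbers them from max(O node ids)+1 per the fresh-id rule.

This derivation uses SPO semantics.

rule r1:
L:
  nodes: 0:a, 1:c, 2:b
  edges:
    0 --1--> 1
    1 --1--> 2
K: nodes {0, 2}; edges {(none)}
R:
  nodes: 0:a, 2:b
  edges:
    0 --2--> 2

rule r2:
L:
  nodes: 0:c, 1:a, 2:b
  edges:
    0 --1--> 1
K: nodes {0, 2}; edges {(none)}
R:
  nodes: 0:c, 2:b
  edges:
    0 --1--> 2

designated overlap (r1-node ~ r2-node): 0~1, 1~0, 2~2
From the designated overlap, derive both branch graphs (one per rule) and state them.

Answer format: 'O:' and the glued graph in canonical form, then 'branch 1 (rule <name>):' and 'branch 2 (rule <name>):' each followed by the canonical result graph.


O:
nodes: 0:a, 1:c, 2:b
edges: (0,1,1); (1,0,1); (1,2,1)
branch 1 (rule r1):
nodes: 0:a, 2:b
edges: (0,2,2)
branch 2 (rule r2):
nodes: 1:c, 2:b
edges: (1,2,1)


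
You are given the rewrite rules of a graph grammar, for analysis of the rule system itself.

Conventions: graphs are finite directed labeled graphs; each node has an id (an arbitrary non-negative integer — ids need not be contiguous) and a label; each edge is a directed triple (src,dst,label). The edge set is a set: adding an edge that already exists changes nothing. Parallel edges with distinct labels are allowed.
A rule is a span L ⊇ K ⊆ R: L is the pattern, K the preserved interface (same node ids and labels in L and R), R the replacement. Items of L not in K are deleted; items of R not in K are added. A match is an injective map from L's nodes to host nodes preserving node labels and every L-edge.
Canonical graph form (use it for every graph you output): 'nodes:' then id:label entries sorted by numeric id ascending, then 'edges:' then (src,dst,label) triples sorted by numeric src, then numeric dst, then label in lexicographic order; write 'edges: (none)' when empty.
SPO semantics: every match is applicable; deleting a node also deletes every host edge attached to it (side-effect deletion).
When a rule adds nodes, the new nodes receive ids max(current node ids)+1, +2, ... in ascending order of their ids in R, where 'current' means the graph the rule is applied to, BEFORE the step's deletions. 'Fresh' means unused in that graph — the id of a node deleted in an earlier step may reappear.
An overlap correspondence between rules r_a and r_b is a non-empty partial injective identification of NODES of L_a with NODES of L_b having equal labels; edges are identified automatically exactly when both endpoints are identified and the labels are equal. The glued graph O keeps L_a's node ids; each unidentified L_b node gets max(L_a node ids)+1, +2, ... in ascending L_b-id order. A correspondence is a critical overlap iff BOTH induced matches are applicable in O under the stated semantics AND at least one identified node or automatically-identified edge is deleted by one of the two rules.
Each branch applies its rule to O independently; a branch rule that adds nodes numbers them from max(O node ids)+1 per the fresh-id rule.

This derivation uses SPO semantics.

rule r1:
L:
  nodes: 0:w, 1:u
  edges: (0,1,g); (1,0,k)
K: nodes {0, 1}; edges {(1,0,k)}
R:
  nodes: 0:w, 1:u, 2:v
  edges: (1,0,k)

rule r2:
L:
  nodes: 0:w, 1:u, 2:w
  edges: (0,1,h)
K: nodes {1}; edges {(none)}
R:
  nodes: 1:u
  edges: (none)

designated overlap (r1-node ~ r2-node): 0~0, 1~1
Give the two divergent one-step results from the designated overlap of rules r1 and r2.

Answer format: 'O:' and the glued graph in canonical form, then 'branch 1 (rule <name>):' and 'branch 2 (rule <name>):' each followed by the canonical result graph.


O:
nodes: 0:w, 1:u, 2:w
edges: (0,1,g); (0,1,h); (1,0,k)
branch 1 (rule r1):
nodes: 0:w, 1:u, 2:w, 3:v
edges: (0,1,h); (1,0,k)
branch 2 (rule r2):
nodes: 1:u
edges: (none)


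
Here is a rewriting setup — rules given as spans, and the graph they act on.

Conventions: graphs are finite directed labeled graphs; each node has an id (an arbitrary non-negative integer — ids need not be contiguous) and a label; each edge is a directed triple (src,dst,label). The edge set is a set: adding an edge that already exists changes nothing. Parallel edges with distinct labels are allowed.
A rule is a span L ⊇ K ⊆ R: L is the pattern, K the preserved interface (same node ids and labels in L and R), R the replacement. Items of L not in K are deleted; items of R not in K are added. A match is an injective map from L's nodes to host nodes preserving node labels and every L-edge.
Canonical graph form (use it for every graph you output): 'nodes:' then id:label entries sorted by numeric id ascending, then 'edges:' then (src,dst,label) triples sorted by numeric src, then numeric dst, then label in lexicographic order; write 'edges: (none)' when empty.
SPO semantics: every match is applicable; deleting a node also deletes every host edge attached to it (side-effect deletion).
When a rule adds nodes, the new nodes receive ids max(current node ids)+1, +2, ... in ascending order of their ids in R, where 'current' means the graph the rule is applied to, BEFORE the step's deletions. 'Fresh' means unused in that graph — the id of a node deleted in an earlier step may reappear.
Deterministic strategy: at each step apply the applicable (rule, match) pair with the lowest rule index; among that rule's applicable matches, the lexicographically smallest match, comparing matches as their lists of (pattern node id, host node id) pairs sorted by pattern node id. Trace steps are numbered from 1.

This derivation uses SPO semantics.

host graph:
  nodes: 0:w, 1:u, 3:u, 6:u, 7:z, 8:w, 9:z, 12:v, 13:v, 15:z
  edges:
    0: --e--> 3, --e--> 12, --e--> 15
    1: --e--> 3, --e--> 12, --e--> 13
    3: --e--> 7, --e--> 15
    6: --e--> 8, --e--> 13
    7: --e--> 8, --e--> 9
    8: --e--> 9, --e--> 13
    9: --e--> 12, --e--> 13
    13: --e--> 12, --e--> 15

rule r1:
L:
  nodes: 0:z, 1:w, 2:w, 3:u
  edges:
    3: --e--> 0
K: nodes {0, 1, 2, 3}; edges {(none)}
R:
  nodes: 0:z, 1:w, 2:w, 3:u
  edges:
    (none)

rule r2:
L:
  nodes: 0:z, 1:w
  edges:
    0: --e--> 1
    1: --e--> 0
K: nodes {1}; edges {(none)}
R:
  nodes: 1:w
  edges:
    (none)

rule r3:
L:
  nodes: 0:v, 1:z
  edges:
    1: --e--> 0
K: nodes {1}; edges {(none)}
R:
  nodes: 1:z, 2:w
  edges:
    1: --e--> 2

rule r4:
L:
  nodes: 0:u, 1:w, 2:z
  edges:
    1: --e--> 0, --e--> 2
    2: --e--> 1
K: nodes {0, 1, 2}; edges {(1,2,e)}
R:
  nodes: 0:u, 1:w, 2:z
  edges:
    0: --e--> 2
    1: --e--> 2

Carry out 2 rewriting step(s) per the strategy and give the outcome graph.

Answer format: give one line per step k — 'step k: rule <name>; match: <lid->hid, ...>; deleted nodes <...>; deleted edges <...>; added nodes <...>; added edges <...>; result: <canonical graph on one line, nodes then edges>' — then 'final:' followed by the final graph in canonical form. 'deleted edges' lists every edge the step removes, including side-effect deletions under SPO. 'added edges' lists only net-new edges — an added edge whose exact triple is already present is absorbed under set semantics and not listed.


step 1: rule r1; match: 0->7, 1->0, 2->8, 3->3; deleted nodes (none); deleted edges (3,7,e); added nodes (none); added edges (none); result: nodes: 0:w, 1:u, 3:u, 6:u, 7:z, 8:w, 9:z, 12:v, 13:v, 15:z edges: (0,3,e); (0,12,e); (0,15,e); (1,3,e); (1,12,e); (1,13,e); (3,15,e); (6,8,e); (6,13,e); (7,8,e); (7,9,e); (8,9,e); (8,13,e); (9,12,e); (9,13,e); (13,12,e); (13,15,e)
step 2: rule r1; match: 0->15, 1->0, 2->8, 3->3; deleted nodes (none); deleted edges (3,15,e); added nodes (none); added edges (none); result: nodes: 0:w, 1:u, 3:u, 6:u, 7:z, 8:w, 9:z, 12:v, 13:v, 15:z edges: (0,3,e); (0,12,e); (0,15,e); (1,3,e); (1,12,e); (1,13,e); (6,8,e); (6,13,e); (7,8,e); (7,9,e); (8,9,e); (8,13,e); (9,12,e); (9,13,e); (13,12,e); (13,15,e)
final:
nodes: 0:w, 1:u, 3:u, 6:u, 7:z, 8:w, 9:z, 12:v, 13:v, 15:z
edges: (0,3,e); (0,12,e); (0,15,e); (1,3,e); (1,12,e); (1,13,e); (6,8,e); (6,13,e); (7,8,e); (7,9,e); (8,9,e); (8,13,e); (9,12,e); (9,13,e); (13,12,e); (13,15,e)
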